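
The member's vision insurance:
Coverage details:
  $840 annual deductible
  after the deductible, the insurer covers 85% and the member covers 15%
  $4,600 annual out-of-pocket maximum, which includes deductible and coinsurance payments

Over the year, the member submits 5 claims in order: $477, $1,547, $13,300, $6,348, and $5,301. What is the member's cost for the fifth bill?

Bill 1, $477: fully absorbed by the deductible. Member owes $477 (running OOP $477).
Bill 2, $1,547: $363 to deductible, leaving $1,184; coinsurance $1,184 × 15% = $177.60. Cost to member: $540.60. OOP to date $1,017.60.
Bill 3, $13,300: deductible met; 15% of $13,300 = $1,995. Cost to member: $1,995. OOP to date $3,012.60.
Bill 4, $6,348: 15% coinsurance on $6,348 = $952.20. Member pays $952.20; OOP now $3,964.80.
Bill 5, $5,301: deductible met; 15% of $5,301 = $795.15. That would push OOP to $4,759.95, over the $4,600 cap, so member pays $4,600 − $3,964.80 = $635.20.

$635.20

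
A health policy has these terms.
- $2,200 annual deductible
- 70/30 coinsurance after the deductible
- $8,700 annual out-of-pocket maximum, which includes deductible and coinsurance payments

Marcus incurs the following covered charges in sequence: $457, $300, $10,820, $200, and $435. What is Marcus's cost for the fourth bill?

$60

#1 ($457): all of it applies to the deductible. Patient pays $457; OOP now $457.
#2 ($300): fully absorbed by the deductible. Patient owes $300 (running OOP $757).
#3 ($10,820): $1,443 finishes the deductible; $9,377 goes to coinsurance; 30% of $9,377 = $2,813.10. Patient owes $4,256.10 (running OOP $5,013.10).
#4 ($200): deductible met; 30% of $200 = $60. Patient pays $60; OOP now $5,073.10.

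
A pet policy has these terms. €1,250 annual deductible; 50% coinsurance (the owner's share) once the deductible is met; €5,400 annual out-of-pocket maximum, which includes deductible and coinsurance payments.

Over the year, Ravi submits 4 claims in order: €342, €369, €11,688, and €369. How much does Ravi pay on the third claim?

€4,689

Claim 1 (€342): entire amount goes to the deductible. Cost to owner: €342. OOP to date €342.
Claim 2 (€369): entire amount goes to the deductible. Owner pays €369; OOP now €711.
Claim 3 (€11,688): €539 finishes the deductible; €11,149 goes to coinsurance; owner's 50% is €5,574.50. Together that's €539 + €5,574.50 = €6,113.50. OOP would hit €6,824.50 > €5,400, so the cap limits the owner to €5,400 − €711 = €4,689.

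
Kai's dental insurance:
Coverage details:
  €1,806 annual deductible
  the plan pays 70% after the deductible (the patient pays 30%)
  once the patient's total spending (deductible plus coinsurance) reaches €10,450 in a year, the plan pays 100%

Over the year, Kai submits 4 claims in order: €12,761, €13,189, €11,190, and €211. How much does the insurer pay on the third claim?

#1 (€12,761): deductible takes €1,806, €10,955 remains; coinsurance €10,955 × 30% = €3,286.50. Patient owes €5,092.50 (running OOP €5,092.50). Insurer: €12,761 − €5,092.50 = €7,668.50.
#2 (€13,189): 30% coinsurance on €13,189 = €3,956.70. Patient pays €3,956.70; OOP now €9,049.20. Insurer: €13,189 − €3,956.70 = €9,232.30.
#3 (€11,190): 30% coinsurance on €11,190 = €3,357. That would push OOP to €12,406.20, over the €10,450 cap, so patient pays €10,450 − €9,049.20 = €1,400.80. Insurer: €11,190 − €1,400.80 = €9,789.20.

€9,789.20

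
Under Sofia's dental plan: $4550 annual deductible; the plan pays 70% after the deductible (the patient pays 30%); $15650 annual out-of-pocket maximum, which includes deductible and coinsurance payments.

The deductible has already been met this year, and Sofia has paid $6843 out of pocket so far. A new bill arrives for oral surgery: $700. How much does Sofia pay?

$210

With the deductible met, the entire $700 is subject to coinsurance.
30% of $700 = $210 falls to the patient.
Year-to-date out-of-pocket becomes $6843 + $210 = $7053, still under the $15650 maximum, so no cap applies.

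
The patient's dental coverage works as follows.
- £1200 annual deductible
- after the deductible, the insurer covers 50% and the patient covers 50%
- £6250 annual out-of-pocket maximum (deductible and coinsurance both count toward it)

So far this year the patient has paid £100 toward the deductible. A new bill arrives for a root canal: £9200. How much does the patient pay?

£5150

£100 of the £1200 deductible is already met, leaving £1100.
After the £1100 deductible portion, £9200 − £1100 = £8100 is subject to coinsurance.
50% of £8100 = £4050 falls to the patient.
That puts the patient's cost at £1100 + £4050 = £5150 before any cap.
Cumulative spending £100 + £5150 = £5250 stays under the £6250 maximum.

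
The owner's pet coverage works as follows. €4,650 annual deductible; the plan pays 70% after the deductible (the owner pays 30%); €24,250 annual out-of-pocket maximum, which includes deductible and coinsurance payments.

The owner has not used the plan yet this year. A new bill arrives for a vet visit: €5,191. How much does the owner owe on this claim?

Deductible not yet touched, so the first €4,650 of the bill goes to the deductible.
After the €4,650 deductible portion, €5,191 − €4,650 = €541 is subject to coinsurance.
30% of €541 = €162.30 falls to the owner.
That puts the owner's cost at €4,650 + €162.30 = €4,812.30 before any cap.
Year-to-date out-of-pocket becomes €0 + €4,812.30 = €4,812.30, still under the €24,250 maximum, so no cap applies.

€4,812.30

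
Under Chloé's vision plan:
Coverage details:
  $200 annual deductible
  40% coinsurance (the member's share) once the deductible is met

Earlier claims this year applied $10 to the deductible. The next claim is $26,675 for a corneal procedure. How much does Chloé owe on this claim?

Remaining deductible: $200 − $10 = $190.
After the $190 deductible portion, $26,675 − $190 = $26,485 is subject to coinsurance.
40% of $26,485 = $10,594 falls to the member.
That puts the member's cost at $190 + $10,594 = $10,784.

$10,784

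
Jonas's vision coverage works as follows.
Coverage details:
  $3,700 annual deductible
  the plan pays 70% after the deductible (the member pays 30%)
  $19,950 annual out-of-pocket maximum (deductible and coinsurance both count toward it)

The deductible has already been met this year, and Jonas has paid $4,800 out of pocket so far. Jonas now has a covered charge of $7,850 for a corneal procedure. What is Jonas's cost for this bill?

$2,355

With the deductible met, the entire $7,850 is subject to coinsurance.
30% of $7,850 = $2,355 falls to the member.
Cumulative spending $4,800 + $2,355 = $7,155 stays under the $19,950 maximum.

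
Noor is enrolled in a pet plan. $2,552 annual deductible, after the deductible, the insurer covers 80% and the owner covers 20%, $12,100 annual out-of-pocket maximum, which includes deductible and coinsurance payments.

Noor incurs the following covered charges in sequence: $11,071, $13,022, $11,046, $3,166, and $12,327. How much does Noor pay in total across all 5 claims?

#1 ($11,071): $2,552 to deductible, leaving $8,519; 20% of $8,519 = $1,703.80. Owner owes $4,255.80 (running OOP $4,255.80).
#2 ($13,022): deductible met; 20% of $13,022 = $2,604.40. Cost to owner: $2,604.40. OOP to date $6,860.20.
#3 ($11,046): deductible met; 20% of $11,046 = $2,209.20. Cost to owner: $2,209.20. OOP to date $9,069.40.
#4 ($3,166): 20% coinsurance on $3,166 = $633.20. Owner pays $633.20; OOP now $9,702.60.
#5 ($12,327): deductible already satisfied, so owner's share is 20% × $12,327 = $2,465.40. Adding that to $9,702.60 gives $12,168, past the $12,100 cap; owner pays only $12,100 − $9,702.60 = $2,397.40.
Summing the owner's payments: $4,255.80 + $2,604.40 + $2,209.20 + $633.20 + $2,397.40 = $12,100.

$12,100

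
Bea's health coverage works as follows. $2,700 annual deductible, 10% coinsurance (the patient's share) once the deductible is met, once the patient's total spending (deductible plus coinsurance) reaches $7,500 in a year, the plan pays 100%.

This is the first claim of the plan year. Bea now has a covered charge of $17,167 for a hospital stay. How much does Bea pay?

Deductible not yet touched, so the first $2,700 of the bill goes to the deductible.
The remaining $14,467 (= $17,167 − $2,700) moves to coinsurance.
Coinsurance: $14,467 × 10% = $1,446.70.
That puts the patient's cost at $2,700 + $1,446.70 = $4,146.70 before any cap.
Total out-of-pocket so far would be $0 + $4,146.70 = $4,146.70, below the $7,500 cap — no reduction.

$4,146.70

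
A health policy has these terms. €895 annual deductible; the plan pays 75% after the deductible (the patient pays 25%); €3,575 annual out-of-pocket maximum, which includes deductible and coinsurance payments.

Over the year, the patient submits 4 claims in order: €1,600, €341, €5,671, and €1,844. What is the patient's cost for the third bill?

€1,417.75

Claim 1 — €1,600: deductible takes €895, €705 remains; patient's 25% is €176.25. Patient pays €1,071.25; OOP now €1,071.25.
Claim 2 — €341: deductible met; 25% of €341 = €85.25. Patient pays €85.25; OOP now €1,156.50.
Claim 3 — €5,671: 25% coinsurance on €5,671 = €1,417.75. Cost to patient: €1,417.75. OOP to date €2,574.25.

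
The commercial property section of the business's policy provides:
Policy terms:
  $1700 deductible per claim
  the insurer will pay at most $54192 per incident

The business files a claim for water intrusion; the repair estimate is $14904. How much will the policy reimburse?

$13204

Subtract the deductible: $14904 − $1700 = $13204.
$13204 ≤ $54192, so the limit doesn't bind; insurer pays $13204.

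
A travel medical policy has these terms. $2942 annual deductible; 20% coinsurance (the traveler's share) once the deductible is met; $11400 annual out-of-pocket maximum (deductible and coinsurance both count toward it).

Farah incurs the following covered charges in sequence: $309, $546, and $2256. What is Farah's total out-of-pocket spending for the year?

$2975.80

#1 ($309): all of it applies to the deductible. Traveler pays $309; OOP now $309.
#2 ($546): entire amount goes to the deductible. Traveler owes $546 (running OOP $855).
#3 ($2256): $2087 finishes the deductible; $169 goes to coinsurance; coinsurance $169 × 20% = $33.80. Cost to traveler: $2120.80. OOP to date $2975.80.
Summing the traveler's payments: $309 + $546 + $2120.80 = $2975.80.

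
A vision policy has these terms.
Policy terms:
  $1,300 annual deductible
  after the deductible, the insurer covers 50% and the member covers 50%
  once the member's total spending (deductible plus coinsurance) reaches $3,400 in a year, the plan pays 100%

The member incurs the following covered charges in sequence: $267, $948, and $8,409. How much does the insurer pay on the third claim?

Claim 1 ($267): entire amount goes to the deductible. Member owes $267 (running OOP $267). Plan pays $267 − $267 = $0.
Claim 2 ($948): entire amount goes to the deductible. Member owes $948 (running OOP $1,215). Plan pays $948 − $948 = $0.
Claim 3 ($8,409): $85 to deductible, leaving $8,324; member's 50% is $4,162. Claim cost before the cap: $85 + $4,162 = $4,247. Adding that to $1,215 gives $5,462, past the $3,400 cap; member pays only $3,400 − $1,215 = $2,185. Insurer: $8,409 − $2,185 = $6,224.

$6,224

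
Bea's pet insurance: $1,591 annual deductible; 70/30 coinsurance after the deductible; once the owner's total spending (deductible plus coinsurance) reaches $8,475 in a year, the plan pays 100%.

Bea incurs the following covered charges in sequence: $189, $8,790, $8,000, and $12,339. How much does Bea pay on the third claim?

$2,400

Claim 1 ($189): all of it applies to the deductible. Owner owes $189 (running OOP $189).
Claim 2 ($8,790): $1,402 to deductible, leaving $7,388; coinsurance $7,388 × 30% = $2,216.40. Cost to owner: $3,618.40. OOP to date $3,807.40.
Claim 3 ($8,000): deductible already satisfied, so owner's share is 30% × $8,000 = $2,400. Cost to owner: $2,400. OOP to date $6,207.40.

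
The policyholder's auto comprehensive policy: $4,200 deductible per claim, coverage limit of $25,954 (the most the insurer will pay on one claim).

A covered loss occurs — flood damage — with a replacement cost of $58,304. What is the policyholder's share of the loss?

Subtract the deductible: $58,304 − $4,200 = $54,104.
Since $54,104 > $25,954, the payout is capped at $25,954.
Out of pocket: $58,304 − $25,954 = $32,350.

$32,350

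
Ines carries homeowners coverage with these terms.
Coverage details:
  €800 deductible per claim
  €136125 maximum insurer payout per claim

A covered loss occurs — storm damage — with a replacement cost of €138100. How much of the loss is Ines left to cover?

After the deductible, €138100 − €800 = €137300 remains.
Since €137300 > €136125, the payout is capped at €136125.
Homeowner's share is the uncovered remainder: €138100 − €136125 = €1975.

€1975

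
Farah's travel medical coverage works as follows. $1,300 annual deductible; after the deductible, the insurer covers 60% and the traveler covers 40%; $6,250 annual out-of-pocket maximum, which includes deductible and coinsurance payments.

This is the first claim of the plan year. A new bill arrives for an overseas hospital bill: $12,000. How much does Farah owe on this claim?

$5,580

The full $1,300 deductible is still open; $1,300 of this bill applies to it.
After the $1,300 deductible portion, $12,000 − $1,300 = $10,700 is subject to coinsurance.
Traveler's 40% share of $10,700 is $4,280.
Traveler responsibility before any cap: $1,300 + $4,280 = $5,580.
Total out-of-pocket so far would be $0 + $5,580 = $5,580, below the $6,250 cap — no reduction.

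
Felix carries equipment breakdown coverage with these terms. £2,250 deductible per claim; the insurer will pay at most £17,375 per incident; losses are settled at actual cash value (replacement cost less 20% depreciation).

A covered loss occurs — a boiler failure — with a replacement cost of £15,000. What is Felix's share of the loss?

£5,250

Actual cash value after 20% depreciation: £15,000 × 80% = £12,000.
Subtract the deductible: £12,000 − £2,250 = £9,750.
That's under the £17,375 cap, so the insurer reimburses the full £9,750.
The business owner bears the rest of the original loss: £15,000 − £9,750 = £5,250.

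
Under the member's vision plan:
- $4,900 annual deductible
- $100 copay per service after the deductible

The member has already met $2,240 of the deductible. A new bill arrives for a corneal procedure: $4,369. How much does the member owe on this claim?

Remaining deductible: $4,900 − $2,240 = $2,660.
That leaves $4,369 − $2,660 = $1,709 for the copay.
Copay on this service: $100.
Member responsibility: $2,660 + $100 = $2,760.

$2,760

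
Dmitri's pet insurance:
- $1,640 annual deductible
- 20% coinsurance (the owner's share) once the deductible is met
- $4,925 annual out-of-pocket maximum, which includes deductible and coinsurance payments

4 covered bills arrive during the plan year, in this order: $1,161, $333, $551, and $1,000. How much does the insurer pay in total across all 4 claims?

Bill 1, $1,161: entire amount goes to the deductible. Owner pays $1,161; OOP now $1,161. Plan pays $1,161 − $1,161 = $0.
Bill 2, $333: entire amount goes to the deductible. Owner owes $333 (running OOP $1,494). Insurer: $333 − $333 = $0.
Bill 3, $551: $146 finishes the deductible; $405 goes to coinsurance; owner's 20% is $81. Owner pays $227; OOP now $1,721. Plan pays $551 − $227 = $324.
Bill 4, $1,000: 20% coinsurance on $1,000 = $200. Cost to owner: $200. OOP to date $1,921. Plan pays $1,000 − $200 = $800.
Insurer total = bills − owner's total = $3,045 − $1,921 = $1,124.

$1,124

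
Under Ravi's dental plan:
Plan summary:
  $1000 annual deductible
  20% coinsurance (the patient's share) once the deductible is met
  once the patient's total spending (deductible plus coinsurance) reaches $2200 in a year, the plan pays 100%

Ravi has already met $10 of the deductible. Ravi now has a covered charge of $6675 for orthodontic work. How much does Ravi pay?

$2127

Deductible still to meet: $1000 − $10 = $990.
After the $990 deductible portion, $6675 − $990 = $5685 is subject to coinsurance.
20% of $5685 = $1137 falls to the patient.
Patient responsibility before any cap: $990 + $1137 = $2127.
Cumulative spending $10 + $2127 = $2137 stays under the $2200 maximum.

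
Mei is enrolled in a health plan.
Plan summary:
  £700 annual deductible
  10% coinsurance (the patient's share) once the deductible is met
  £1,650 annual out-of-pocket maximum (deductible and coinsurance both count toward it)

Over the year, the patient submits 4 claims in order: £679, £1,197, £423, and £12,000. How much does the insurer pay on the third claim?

#1 (£679): entire amount goes to the deductible. Patient owes £679 (running OOP £679). Insurer: £679 − £679 = £0.
#2 (£1,197): £21 to deductible, leaving £1,176; 10% of £1,176 = £117.60. Cost to patient: £138.60. OOP to date £817.60. Plan pays £1,197 − £138.60 = £1,058.40.
#3 (£423): 10% coinsurance on £423 = £42.30. Patient owes £42.30 (running OOP £859.90). Plan pays £423 − £42.30 = £380.70.

£380.70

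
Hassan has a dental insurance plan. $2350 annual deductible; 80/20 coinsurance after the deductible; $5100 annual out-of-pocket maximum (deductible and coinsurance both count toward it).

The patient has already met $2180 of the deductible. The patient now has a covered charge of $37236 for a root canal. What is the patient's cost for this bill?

$2920

Deductible still to meet: $2350 − $2180 = $170.
That leaves $37236 − $170 = $37066 for coinsurance.
Patient's 20% share of $37066 is $7413.20.
So the patient owes $170 + $7413.20 = $7583.20 before any cap.
Adding $7583.20 to the $2180 already spent would give $9763.20, which exceeds the $5100 cap; the patient pays just $5100 − $2180 = $2920.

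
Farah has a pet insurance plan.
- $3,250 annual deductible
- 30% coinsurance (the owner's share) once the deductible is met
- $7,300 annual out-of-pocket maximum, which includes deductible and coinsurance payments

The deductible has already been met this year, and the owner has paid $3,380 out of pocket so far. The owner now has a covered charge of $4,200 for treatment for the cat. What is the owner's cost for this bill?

$1,260

With the deductible met, the entire $4,200 is subject to coinsurance.
30% of $4,200 = $1,260 falls to the owner.
Cumulative spending $3,380 + $1,260 = $4,640 stays under the $7,300 maximum.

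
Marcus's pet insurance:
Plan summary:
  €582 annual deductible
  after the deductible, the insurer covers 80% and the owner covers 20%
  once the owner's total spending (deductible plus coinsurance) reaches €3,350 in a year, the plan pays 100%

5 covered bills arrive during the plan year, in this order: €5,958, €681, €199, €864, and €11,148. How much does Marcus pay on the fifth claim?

#1 (€5,958): €582 to deductible, leaving €5,376; 20% of €5,376 = €1,075.20. Owner owes €1,657.20 (running OOP €1,657.20).
#2 (€681): deductible already satisfied, so owner's share is 20% × €681 = €136.20. Owner pays €136.20; OOP now €1,793.40.
#3 (€199): deductible met; 20% of €199 = €39.80. Owner pays €39.80; OOP now €1,833.20.
#4 (€864): deductible met; 20% of €864 = €172.80. Owner owes €172.80 (running OOP €2,006).
#5 (€11,148): 20% coinsurance on €11,148 = €2,229.60. Adding that to €2,006 gives €4,235.60, past the €3,350 cap; owner pays only €3,350 − €2,006 = €1,344.

€1,344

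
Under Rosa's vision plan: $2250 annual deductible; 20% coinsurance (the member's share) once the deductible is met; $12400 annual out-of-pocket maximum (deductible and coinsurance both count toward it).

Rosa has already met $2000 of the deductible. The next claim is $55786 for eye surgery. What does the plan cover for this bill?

$45386

Remaining deductible: $2250 − $2000 = $250.
After the $250 deductible portion, $55786 − $250 = $55536 is subject to coinsurance.
20% of $55536 = $11107.20 falls to the member.
That puts the member's cost at $250 + $11107.20 = $11357.20 before any cap.
That would bring total out-of-pocket to $13357.20, past the $12400 cap. The member is capped at $12400 − $2000 = $10400 on this claim.
The plan picks up $55786 − $10400 = $45386.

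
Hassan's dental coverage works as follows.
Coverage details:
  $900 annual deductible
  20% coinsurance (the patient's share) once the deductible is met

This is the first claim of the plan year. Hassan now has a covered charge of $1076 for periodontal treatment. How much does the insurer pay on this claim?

$140.80

Nothing has been paid toward the $900 deductible, so the first $900 of this charge is applied there.
After the $900 deductible portion, $1076 − $900 = $176 is subject to coinsurance.
Coinsurance: $176 × 20% = $35.20.
So the patient owes $900 + $35.20 = $935.20.
The plan picks up $1076 − $935.20 = $140.80.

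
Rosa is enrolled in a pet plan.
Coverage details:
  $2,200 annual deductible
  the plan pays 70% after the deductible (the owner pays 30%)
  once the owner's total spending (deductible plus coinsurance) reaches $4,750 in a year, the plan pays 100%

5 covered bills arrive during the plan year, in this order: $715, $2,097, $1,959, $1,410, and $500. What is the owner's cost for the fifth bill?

$150

Claim 1 — $715: entire amount goes to the deductible. Owner owes $715 (running OOP $715).
Claim 2 — $2,097: deductible takes $1,485, $612 remains; owner's 30% is $183.60. Cost to owner: $1,668.60. OOP to date $2,383.60.
Claim 3 — $1,959: deductible already satisfied, so owner's share is 30% × $1,959 = $587.70. Owner owes $587.70 (running OOP $2,971.30).
Claim 4 — $1,410: 30% coinsurance on $1,410 = $423. Owner owes $423 (running OOP $3,394.30).
Claim 5 — $500: deductible already satisfied, so owner's share is 30% × $500 = $150. Cost to owner: $150. OOP to date $3,544.30.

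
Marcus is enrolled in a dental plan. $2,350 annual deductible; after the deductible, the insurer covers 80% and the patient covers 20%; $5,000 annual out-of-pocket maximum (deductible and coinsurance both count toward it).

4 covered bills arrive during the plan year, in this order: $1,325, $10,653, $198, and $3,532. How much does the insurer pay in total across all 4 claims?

Claim 1 — $1,325: fully absorbed by the deductible. Patient owes $1,325 (running OOP $1,325). Insurer: $1,325 − $1,325 = $0.
Claim 2 — $10,653: $1,025 finishes the deductible; $9,628 goes to coinsurance; 20% of $9,628 = $1,925.60. Patient owes $2,950.60 (running OOP $4,275.60). Insurer: $10,653 − $2,950.60 = $7,702.40.
Claim 3 — $198: deductible already satisfied, so patient's share is 20% × $198 = $39.60. Patient owes $39.60 (running OOP $4,315.20). Plan pays $198 − $39.60 = $158.40.
Claim 4 — $3,532: deductible already satisfied, so patient's share is 20% × $3,532 = $706.40. Adding that to $4,315.20 gives $5,021.60, past the $5,000 cap; patient pays only $5,000 − $4,315.20 = $684.80. Plan pays $3,532 − $684.80 = $2,847.20.
Insurer total: $0 + $7,702.40 + $158.40 + $2,847.20 = $10,708.

$10,708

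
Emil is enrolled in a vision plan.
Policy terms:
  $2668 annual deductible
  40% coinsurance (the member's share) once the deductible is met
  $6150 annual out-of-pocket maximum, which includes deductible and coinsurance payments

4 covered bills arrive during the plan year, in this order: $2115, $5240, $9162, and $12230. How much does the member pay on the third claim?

Claim 1 — $2115: entire amount goes to the deductible. Member owes $2115 (running OOP $2115).
Claim 2 — $5240: deductible takes $553, $4687 remains; 40% of $4687 = $1874.80. Member pays $2427.80; OOP now $4542.80.
Claim 3 — $9162: deductible met; 40% of $9162 = $3664.80. Adding that to $4542.80 gives $8207.60, past the $6150 cap; member pays only $6150 − $4542.80 = $1607.20.

$1607.20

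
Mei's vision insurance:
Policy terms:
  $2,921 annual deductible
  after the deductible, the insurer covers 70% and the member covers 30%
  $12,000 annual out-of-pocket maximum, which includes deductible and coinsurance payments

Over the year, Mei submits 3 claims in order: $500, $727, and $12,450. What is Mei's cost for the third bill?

#1 ($500): all of it applies to the deductible. Member pays $500; OOP now $500.
#2 ($727): entire amount goes to the deductible. Member owes $727 (running OOP $1,227).
#3 ($12,450): deductible takes $1,694, $10,756 remains; member's 30% is $3,226.80. Member owes $4,920.80 (running OOP $6,147.80).

$4,920.80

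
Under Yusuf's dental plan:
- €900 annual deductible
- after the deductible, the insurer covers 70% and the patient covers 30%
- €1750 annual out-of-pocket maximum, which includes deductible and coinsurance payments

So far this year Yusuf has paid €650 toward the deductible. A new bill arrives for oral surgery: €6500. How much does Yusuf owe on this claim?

€650 of the €900 deductible is already met, leaving €250.
After the €250 deductible portion, €6500 − €250 = €6250 is subject to coinsurance.
Coinsurance: €6250 × 30% = €1875.
Patient responsibility before any cap: €250 + €1875 = €2125.
That would bring total out-of-pocket to €2775, past the €1750 cap. The patient is capped at €1750 − €650 = €1100 on this claim.

€1100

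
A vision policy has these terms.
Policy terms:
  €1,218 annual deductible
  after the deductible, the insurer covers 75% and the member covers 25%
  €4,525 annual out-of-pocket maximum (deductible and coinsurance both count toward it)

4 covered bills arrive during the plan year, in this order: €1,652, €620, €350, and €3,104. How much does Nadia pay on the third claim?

#1 (€1,652): €1,218 finishes the deductible; €434 goes to coinsurance; coinsurance €434 × 25% = €108.50. Member owes €1,326.50 (running OOP €1,326.50).
#2 (€620): 25% coinsurance on €620 = €155. Member pays €155; OOP now €1,481.50.
#3 (€350): 25% coinsurance on €350 = €87.50. Member pays €87.50; OOP now €1,569.

€87.50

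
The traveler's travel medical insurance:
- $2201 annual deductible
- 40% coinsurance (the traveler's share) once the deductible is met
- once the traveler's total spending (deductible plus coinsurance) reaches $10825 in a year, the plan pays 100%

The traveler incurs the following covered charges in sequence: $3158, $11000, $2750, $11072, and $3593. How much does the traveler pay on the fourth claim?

$2741.20

Bill 1, $3158: deductible takes $2201, $957 remains; 40% of $957 = $382.80. Traveler owes $2583.80 (running OOP $2583.80).
Bill 2, $11000: 40% coinsurance on $11000 = $4400. Traveler owes $4400 (running OOP $6983.80).
Bill 3, $2750: deductible already satisfied, so traveler's share is 40% × $2750 = $1100. Traveler owes $1100 (running OOP $8083.80).
Bill 4, $11072: 40% coinsurance on $11072 = $4428.80. Adding that to $8083.80 gives $12512.60, past the $10825 cap; traveler pays only $10825 − $8083.80 = $2741.20.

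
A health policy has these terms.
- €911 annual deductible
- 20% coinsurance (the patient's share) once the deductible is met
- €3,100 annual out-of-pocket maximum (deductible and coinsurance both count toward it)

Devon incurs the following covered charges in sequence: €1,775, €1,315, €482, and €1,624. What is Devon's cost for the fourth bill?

€324.80

Claim 1 — €1,775: €911 to deductible, leaving €864; 20% of €864 = €172.80. Cost to patient: €1,083.80. OOP to date €1,083.80.
Claim 2 — €1,315: deductible met; 20% of €1,315 = €263. Cost to patient: €263. OOP to date €1,346.80.
Claim 3 — €482: 20% coinsurance on €482 = €96.40. Patient owes €96.40 (running OOP €1,443.20).
Claim 4 — €1,624: 20% coinsurance on €1,624 = €324.80. Cost to patient: €324.80. OOP to date €1,768.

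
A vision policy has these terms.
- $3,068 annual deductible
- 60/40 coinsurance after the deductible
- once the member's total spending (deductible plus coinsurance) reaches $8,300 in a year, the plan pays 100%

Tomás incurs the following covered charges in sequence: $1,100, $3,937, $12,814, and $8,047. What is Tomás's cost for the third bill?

Claim 1 — $1,100: fully absorbed by the deductible. Member owes $1,100 (running OOP $1,100).
Claim 2 — $3,937: $1,968 to deductible, leaving $1,969; coinsurance $1,969 × 40% = $787.60. Cost to member: $2,755.60. OOP to date $3,855.60.
Claim 3 — $12,814: deductible met; 40% of $12,814 = $5,125.60. That would push OOP to $8,981.20, over the $8,300 cap, so member pays $8,300 − $3,855.60 = $4,444.40.

$4,444.40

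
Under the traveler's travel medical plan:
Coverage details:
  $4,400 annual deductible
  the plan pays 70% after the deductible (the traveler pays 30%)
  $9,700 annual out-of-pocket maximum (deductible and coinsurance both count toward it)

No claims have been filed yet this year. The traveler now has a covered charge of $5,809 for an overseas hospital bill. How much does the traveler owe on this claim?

$4,822.70

Nothing has been paid toward the $4,400 deductible, so the first $4,400 of this charge is applied there.
The remaining $1,409 (= $5,809 − $4,400) moves to coinsurance.
30% of $1,409 = $422.70 falls to the traveler.
Traveler responsibility before any cap: $4,400 + $422.70 = $4,822.70.
Year-to-date out-of-pocket becomes $0 + $4,822.70 = $4,822.70, still under the $9,700 maximum, so no cap applies.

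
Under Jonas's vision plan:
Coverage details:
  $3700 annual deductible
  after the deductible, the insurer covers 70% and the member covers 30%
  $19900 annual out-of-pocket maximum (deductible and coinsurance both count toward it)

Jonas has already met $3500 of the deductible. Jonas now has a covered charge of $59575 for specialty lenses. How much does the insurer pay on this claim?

$43175

Remaining deductible: $3700 − $3500 = $200.
That leaves $59575 − $200 = $59375 for coinsurance.
Coinsurance: $59375 × 30% = $17812.50.
Member responsibility before any cap: $200 + $17812.50 = $18012.50.
Year-to-date out-of-pocket would reach $3500 + $18012.50 = $21512.50, above the $19900 maximum, so the member pays only $19900 − $3500 = $16400.
Insurer pays the balance: $59575 − $16400 = $43175.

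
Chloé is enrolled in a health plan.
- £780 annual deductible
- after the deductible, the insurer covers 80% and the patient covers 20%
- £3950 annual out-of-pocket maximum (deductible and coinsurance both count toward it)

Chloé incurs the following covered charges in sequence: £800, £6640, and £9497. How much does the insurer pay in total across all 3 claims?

#1 (£800): deductible takes £780, £20 remains; patient's 20% is £4. Cost to patient: £784. OOP to date £784. Plan pays £800 − £784 = £16.
#2 (£6640): deductible met; 20% of £6640 = £1328. Patient owes £1328 (running OOP £2112). Insurer: £6640 − £1328 = £5312.
#3 (£9497): deductible met; 20% of £9497 = £1899.40. That would push OOP to £4011.40, over the £3950 cap, so patient pays £3950 − £2112 = £1838. Plan pays £9497 − £1838 = £7659.
Insurer total = bills − patient's total = £16937 − £3950 = £12987.

£12987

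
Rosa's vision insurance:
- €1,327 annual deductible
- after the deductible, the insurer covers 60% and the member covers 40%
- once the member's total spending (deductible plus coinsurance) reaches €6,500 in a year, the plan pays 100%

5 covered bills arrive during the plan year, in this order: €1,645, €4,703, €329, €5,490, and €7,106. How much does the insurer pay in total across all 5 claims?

€12,773

Claim 1 (€1,645): €1,327 finishes the deductible; €318 goes to coinsurance; 40% of €318 = €127.20. Member owes €1,454.20 (running OOP €1,454.20). Plan pays €1,645 − €1,454.20 = €190.80.
Claim 2 (€4,703): deductible met; 40% of €4,703 = €1,881.20. Member pays €1,881.20; OOP now €3,335.40. Plan pays €4,703 − €1,881.20 = €2,821.80.
Claim 3 (€329): 40% coinsurance on €329 = €131.60. Member owes €131.60 (running OOP €3,467). Insurer: €329 − €131.60 = €197.40.
Claim 4 (€5,490): deductible already satisfied, so member's share is 40% × €5,490 = €2,196. Member owes €2,196 (running OOP €5,663). Insurer: €5,490 − €2,196 = €3,294.
Claim 5 (€7,106): deductible already satisfied, so member's share is 40% × €7,106 = €2,842.40. That would push OOP to €8,505.40, over the €6,500 cap, so member pays €6,500 − €5,663 = €837. Insurer: €7,106 − €837 = €6,269.
Insurer total: €190.80 + €2,821.80 + €197.40 + €3,294 + €6,269 = €12,773.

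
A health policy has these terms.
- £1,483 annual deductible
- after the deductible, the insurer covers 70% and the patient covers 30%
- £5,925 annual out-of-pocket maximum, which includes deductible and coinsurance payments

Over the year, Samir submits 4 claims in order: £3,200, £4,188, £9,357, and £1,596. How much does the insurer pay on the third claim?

£6,686.50

#1 (£3,200): £1,483 to deductible, leaving £1,717; patient's 30% is £515.10. Patient owes £1,998.10 (running OOP £1,998.10). Insurer: £3,200 − £1,998.10 = £1,201.90.
#2 (£4,188): deductible already satisfied, so patient's share is 30% × £4,188 = £1,256.40. Cost to patient: £1,256.40. OOP to date £3,254.50. Insurer: £4,188 − £1,256.40 = £2,931.60.
#3 (£9,357): 30% coinsurance on £9,357 = £2,807.10. OOP would hit £6,061.60 > £5,925, so the cap limits the patient to £5,925 − £3,254.50 = £2,670.50. Plan pays £9,357 − £2,670.50 = £6,686.50.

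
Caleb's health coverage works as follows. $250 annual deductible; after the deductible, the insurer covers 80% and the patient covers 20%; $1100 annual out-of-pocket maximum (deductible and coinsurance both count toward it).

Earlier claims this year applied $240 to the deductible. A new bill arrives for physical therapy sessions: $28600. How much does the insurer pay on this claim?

$27740

Remaining deductible: $250 − $240 = $10.
That leaves $28600 − $10 = $28590 for coinsurance.
Patient's 20% share of $28590 is $5718.
That puts the patient's cost at $10 + $5718 = $5728 before any cap.
Year-to-date out-of-pocket would reach $240 + $5728 = $5968, above the $1100 maximum, so the patient pays only $1100 − $240 = $860.
Insurer pays the balance: $28600 − $860 = $27740.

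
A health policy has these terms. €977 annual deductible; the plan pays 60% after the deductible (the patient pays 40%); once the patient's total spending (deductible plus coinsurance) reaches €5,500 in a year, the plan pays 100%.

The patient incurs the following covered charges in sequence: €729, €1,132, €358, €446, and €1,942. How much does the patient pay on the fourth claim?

#1 (€729): entire amount goes to the deductible. Patient owes €729 (running OOP €729).
#2 (€1,132): €248 to deductible, leaving €884; patient's 40% is €353.60. Patient pays €601.60; OOP now €1,330.60.
#3 (€358): deductible met; 40% of €358 = €143.20. Cost to patient: €143.20. OOP to date €1,473.80.
#4 (€446): deductible already satisfied, so patient's share is 40% × €446 = €178.40. Patient pays €178.40; OOP now €1,652.20.

€178.40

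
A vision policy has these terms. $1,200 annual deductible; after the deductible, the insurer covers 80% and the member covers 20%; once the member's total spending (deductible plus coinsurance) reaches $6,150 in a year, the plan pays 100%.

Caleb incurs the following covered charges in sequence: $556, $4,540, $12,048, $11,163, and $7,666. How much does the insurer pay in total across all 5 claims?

#1 ($556): all of it applies to the deductible. Member owes $556 (running OOP $556). Insurer: $556 − $556 = $0.
#2 ($4,540): $644 to deductible, leaving $3,896; coinsurance $3,896 × 20% = $779.20. Cost to member: $1,423.20. OOP to date $1,979.20. Insurer: $4,540 − $1,423.20 = $3,116.80.
#3 ($12,048): 20% coinsurance on $12,048 = $2,409.60. Member owes $2,409.60 (running OOP $4,388.80). Plan pays $12,048 − $2,409.60 = $9,638.40.
#4 ($11,163): 20% coinsurance on $11,163 = $2,232.60. OOP would hit $6,621.40 > $6,150, so the cap limits the member to $6,150 − $4,388.80 = $1,761.20. Plan pays $11,163 − $1,761.20 = $9,401.80.
#5 ($7,666): deductible met; 20% of $7,666 = $1,533.20. Adding that to $6,150 gives $7,683.20, past the $6,150 cap; member pays only $6,150 − $6,150 = $0. Insurer: $7,666 − $0 = $7,666.
Insurer total: $0 + $3,116.80 + $9,638.40 + $9,401.80 + $7,666 = $29,823.

$29,823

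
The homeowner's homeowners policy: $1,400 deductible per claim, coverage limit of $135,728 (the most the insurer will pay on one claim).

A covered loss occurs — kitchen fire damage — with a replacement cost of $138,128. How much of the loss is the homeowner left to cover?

$2,400

Subtract the deductible: $138,128 − $1,400 = $136,728.
The $135,728 per-incident cap binds; insurer pays $135,728.
The homeowner bears the rest of the original loss: $138,128 − $135,728 = $2,400.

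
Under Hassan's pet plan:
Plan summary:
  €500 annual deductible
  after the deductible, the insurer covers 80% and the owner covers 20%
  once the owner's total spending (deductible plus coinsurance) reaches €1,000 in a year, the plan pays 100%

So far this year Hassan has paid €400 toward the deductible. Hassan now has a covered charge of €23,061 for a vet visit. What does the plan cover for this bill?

Deductible still to meet: €500 − €400 = €100.
After the €100 deductible portion, €23,061 − €100 = €22,961 is subject to coinsurance.
20% of €22,961 = €4,592.20 falls to the owner.
So the owner owes €100 + €4,592.20 = €4,692.20 before any cap.
Adding €4,692.20 to the €400 already spent would give €5,092.20, which exceeds the €1,000 cap; the owner pays just €1,000 − €400 = €600.
Insurer pays the balance: €23,061 − €600 = €22,461.

€22,461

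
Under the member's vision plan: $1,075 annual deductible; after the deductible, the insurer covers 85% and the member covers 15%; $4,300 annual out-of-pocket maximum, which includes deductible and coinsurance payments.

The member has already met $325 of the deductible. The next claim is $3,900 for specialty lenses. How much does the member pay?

$1,222.50

Remaining deductible: $1,075 − $325 = $750.
That leaves $3,900 − $750 = $3,150 for coinsurance.
Coinsurance: $3,150 × 15% = $472.50.
That puts the member's cost at $750 + $472.50 = $1,222.50 before any cap.
Cumulative spending $325 + $1,222.50 = $1,547.50 stays under the $4,300 maximum.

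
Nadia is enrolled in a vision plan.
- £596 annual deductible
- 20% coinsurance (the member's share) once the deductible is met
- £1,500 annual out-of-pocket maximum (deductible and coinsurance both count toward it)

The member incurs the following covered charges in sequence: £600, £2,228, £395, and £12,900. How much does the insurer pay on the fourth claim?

£12,521.40

Claim 1 — £600: £596 to deductible, leaving £4; coinsurance £4 × 20% = £0.80. Cost to member: £596.80. OOP to date £596.80. Plan pays £600 − £596.80 = £3.20.
Claim 2 — £2,228: 20% coinsurance on £2,228 = £445.60. Member pays £445.60; OOP now £1,042.40. Plan pays £2,228 − £445.60 = £1,782.40.
Claim 3 — £395: deductible already satisfied, so member's share is 20% × £395 = £79. Cost to member: £79. OOP to date £1,121.40. Plan pays £395 − £79 = £316.
Claim 4 — £12,900: deductible met; 20% of £12,900 = £2,580. Adding that to £1,121.40 gives £3,701.40, past the £1,500 cap; member pays only £1,500 − £1,121.40 = £378.60. Insurer: £12,900 − £378.60 = £12,521.40.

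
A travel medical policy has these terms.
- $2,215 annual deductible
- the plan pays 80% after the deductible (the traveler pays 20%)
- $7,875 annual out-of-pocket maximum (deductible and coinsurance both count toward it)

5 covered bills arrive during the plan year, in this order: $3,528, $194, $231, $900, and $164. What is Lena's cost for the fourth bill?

$180

Claim 1 — $3,528: $2,215 finishes the deductible; $1,313 goes to coinsurance; coinsurance $1,313 × 20% = $262.60. Cost to traveler: $2,477.60. OOP to date $2,477.60.
Claim 2 — $194: 20% coinsurance on $194 = $38.80. Traveler owes $38.80 (running OOP $2,516.40).
Claim 3 — $231: deductible met; 20% of $231 = $46.20. Cost to traveler: $46.20. OOP to date $2,562.60.
Claim 4 — $900: deductible already satisfied, so traveler's share is 20% × $900 = $180. Cost to traveler: $180. OOP to date $2,742.60.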